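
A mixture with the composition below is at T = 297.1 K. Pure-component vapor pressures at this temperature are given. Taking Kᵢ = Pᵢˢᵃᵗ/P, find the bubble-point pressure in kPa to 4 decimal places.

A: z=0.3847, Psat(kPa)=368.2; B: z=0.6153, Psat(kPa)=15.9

Pbub = 151.4298 kPa

At the bubble point ψ → 0, so ΣzᵢKᵢ = 1 with Kᵢ = Pᵢˢᵃᵗ/P ⇒ P = ΣzᵢPᵢˢᵃᵗ.
P = 0.3847·368.2 + 0.6153·15.9 = 151.4298 kPa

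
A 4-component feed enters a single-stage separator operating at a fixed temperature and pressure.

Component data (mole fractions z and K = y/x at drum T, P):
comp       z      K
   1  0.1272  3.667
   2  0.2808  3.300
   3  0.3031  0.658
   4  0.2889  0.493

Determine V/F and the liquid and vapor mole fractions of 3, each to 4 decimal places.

Material balance + equilibrium reduce to Σ zᵢ(Kᵢ−1)/(1+V/F(Kᵢ−1)) = 0.
Check two-phase: ΣzᵢKᵢ = 1.7349 > 1 and Σzᵢ/Kᵢ = 1.1664 > 1, so g(0) = 0.7349 > 0 and g(1) = -0.1664 < 0.
Newton–Raphson from V/F = 0.51:
  V/F = 0.5100: g = 0.11783, g' = -0.6641 → V/F = 0.6874
  V/F = 0.6874: g = 0.00960, g' = -0.5712 → V/F = 0.7042
  V/F = 0.7042: g = 0.00004, g' = -0.5668 → V/F = 0.7043
Converged at V/F = 0.7043.
Compositions from xᵢ = zᵢ/(1+V/F(Kᵢ−1)), yᵢ = Kᵢxᵢ:
  1: x = 0.0442, y = 0.1621
  2: x = 0.1072, y = 0.3537
  3: x = 0.3993, y = 0.2627
  4: x = 0.4494, y = 0.2215

V/F = 0.7043, x_3 = 0.3993, y_3 = 0.2627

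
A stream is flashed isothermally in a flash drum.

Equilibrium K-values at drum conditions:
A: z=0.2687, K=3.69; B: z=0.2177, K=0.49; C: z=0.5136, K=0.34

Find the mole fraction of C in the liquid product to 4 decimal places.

x_C = 0.5760

Newton iteration, β⁰ = 0.34:
  β = 0.3400: g = -0.19385, g' = -0.9852 → β = 0.1432
  β = 0.1432: g = 0.02761, g' = -1.3519 → β = 0.1637
  β = 0.1637: g = 0.00069, g' = -1.2859 → β = 0.1642
Converged at β = 0.1642.
Compositions from xᵢ = zᵢ/(1+β(Kᵢ−1)), yᵢ = Kᵢxᵢ:
  A: x = 0.1864, y = 0.6877
  B: x = 0.2376, y = 0.1164
  C: x = 0.5760, y = 0.1958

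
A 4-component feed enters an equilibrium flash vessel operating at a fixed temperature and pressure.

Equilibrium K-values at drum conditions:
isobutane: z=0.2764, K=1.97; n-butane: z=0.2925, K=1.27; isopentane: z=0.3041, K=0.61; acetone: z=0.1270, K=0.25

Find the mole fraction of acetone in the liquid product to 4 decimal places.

x_acetone = 0.1751

Material balance + equilibrium reduce to Σ zᵢ(Kᵢ−1)/(1+β(Kᵢ−1)) = 0.
Feasibility: ΣzᵢKᵢ = 1.1332, Σzᵢ/Kᵢ = 1.3771 — both > 1, two phases present.
Newton–Raphson from β = 0.5:
  β = 0.5000: g = -0.04960, g' = -0.3887 → β = 0.3724
  β = 0.3724: g = -0.00219, g' = -0.3588 → β = 0.3663
Converged at β = 0.3663.
Compositions from xᵢ = zᵢ/(1+β(Kᵢ−1)), yᵢ = Kᵢxᵢ:
  isobutane: x = 0.2039, y = 0.4018
  n-butane: x = 0.2662, y = 0.3380
  isopentane: x = 0.3548, y = 0.2164
  acetone: x = 0.1751, y = 0.0438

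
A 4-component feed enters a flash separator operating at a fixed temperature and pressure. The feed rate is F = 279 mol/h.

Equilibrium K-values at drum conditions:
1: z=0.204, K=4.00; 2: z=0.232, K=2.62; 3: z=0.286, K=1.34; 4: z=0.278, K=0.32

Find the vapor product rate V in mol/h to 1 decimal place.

Rachford–Rice: g(ψ) = Σ zᵢ(Kᵢ−1)/(1+ψ(Kᵢ−1)) = 0.
Feasibility: ΣzᵢKᵢ = 1.896, Σzᵢ/Kᵢ = 1.222 — both > 1, two phases present.
Newton iteration, ψ⁰ = 0.5:
  ψ = 0.500: g = 0.2491, g' = -0.799 → ψ = 0.812
  ψ = 0.812: g = -0.0053, g' = -0.930 → ψ = 0.806
Converged at ψ = 0.806.
Then V = ψ·F = 0.8061·279 = 224.9 mol/h and L = F − V = 54.1 mol/h.

V = 224.9 mol/h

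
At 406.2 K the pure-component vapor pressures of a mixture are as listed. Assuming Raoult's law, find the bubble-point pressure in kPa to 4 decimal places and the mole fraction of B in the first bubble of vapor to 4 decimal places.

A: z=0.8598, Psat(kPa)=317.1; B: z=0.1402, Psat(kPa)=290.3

Pbub = 313.3426 kPa, y_B = 0.1299

At the bubble point ψ → 0, so ΣzᵢKᵢ = 1 with Kᵢ = Pᵢˢᵃᵗ/P ⇒ P = ΣzᵢPᵢˢᵃᵗ.
P = 0.8598·317.1 + 0.1402·290.3 = 313.3426 kPa
yᵢ = zᵢPᵢˢᵃᵗ/P ⇒ y_B = 0.1402·290.3/313.3426 = 0.1299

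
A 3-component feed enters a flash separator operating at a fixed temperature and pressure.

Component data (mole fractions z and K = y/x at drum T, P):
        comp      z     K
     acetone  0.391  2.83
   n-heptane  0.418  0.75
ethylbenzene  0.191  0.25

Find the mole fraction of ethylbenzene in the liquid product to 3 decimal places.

x_ethylbenzene = 0.320

Iterate (Newton) starting at ψ = 0.65:
  ψ = 0.650: g = -0.0775, g' = -0.719 → ψ = 0.542
  ψ = 0.542: g = -0.0032, g' = -0.670 → ψ = 0.537
Converged at ψ = 0.537.
Compositions from xᵢ = zᵢ/(1+ψ(Kᵢ−1)), yᵢ = Kᵢxᵢ:
  acetone: x = 0.197, y = 0.558
  n-heptane: x = 0.483, y = 0.362
  ethylbenzene: x = 0.320, y = 0.080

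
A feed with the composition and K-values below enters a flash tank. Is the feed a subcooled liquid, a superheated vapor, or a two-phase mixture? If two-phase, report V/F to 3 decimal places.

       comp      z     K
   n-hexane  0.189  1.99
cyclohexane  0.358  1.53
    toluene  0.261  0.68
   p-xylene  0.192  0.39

ΣzᵢKᵢ = 1.176; Σzᵢ/Kᵢ = 1.205.
Both exceed 1, so a two-phase solution exists.
Let ψ = V/F and solve Σ zᵢ(Kᵢ−1)/(1+ψ(Kᵢ−1)) = 0.
Iterate (Newton) starting at ψ = 0.7:
  ψ = 0.700: g = -0.0631, g' = -0.380 → ψ = 0.534
  ψ = 0.534: g = -0.0041, g' = -0.336 → ψ = 0.522
Converged at ψ = 0.522.

two-phase, V/F = 0.522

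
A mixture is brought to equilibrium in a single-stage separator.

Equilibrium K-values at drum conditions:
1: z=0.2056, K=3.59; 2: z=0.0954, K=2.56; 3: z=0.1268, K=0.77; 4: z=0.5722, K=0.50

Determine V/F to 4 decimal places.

Material balance + equilibrium reduce to Σ zᵢ(Kᵢ−1)/(1+V/F(Kᵢ−1)) = 0.
g(0) = ΣzᵢKᵢ − 1 = 0.3661 and g(1) = 1 − Σzᵢ/Kᵢ = -0.4036, so a root lies in (0, 1).
Iterate (Newton) starting at V/F = 0.43:
  V/F = 0.4300: g = -0.05582, g' = -0.6323 → V/F = 0.3417
  V/F = 0.3417: g = 0.00286, g' = -0.7029 → V/F = 0.3458
Converged at V/F = 0.3458.

V/F = 0.3458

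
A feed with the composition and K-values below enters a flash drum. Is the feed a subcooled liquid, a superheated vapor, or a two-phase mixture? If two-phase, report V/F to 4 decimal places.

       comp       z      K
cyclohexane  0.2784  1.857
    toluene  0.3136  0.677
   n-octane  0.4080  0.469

ΣzᵢKᵢ = 0.9206; Σzᵢ/Kᵢ = 1.4831.
Since ΣzᵢKᵢ < 1 the mixture is below its bubble point — single liquid phase.

subcooled liquid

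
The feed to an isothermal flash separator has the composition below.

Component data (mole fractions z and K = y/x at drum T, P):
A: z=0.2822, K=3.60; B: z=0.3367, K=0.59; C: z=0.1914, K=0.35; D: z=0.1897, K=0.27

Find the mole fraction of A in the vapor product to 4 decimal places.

Rachford–Rice: g(β) = Σ zᵢ(Kᵢ−1)/(1+β(Kᵢ−1)) = 0.
g(0) = ΣzᵢKᵢ − 1 = 0.3328 and g(1) = 1 − Σzᵢ/Kᵢ = -0.8985, so a root lies in (0, 1).
Newton iteration, β⁰ = 0.5:
  β = 0.5000: g = -0.25703, g' = -0.8784 → β = 0.2074
  β = 0.2074: g = 0.01884, g' = -1.1212 → β = 0.2242
  β = 0.2242: g = 0.00031, g' = -1.0854 → β = 0.2245
Converged at β = 0.2245.
Compositions from xᵢ = zᵢ/(1+β(Kᵢ−1)), yᵢ = Kᵢxᵢ:
  A: x = 0.1782, y = 0.6415
  B: x = 0.3708, y = 0.2188
  C: x = 0.2241, y = 0.0784
  D: x = 0.2269, y = 0.0613

y_A = 0.6415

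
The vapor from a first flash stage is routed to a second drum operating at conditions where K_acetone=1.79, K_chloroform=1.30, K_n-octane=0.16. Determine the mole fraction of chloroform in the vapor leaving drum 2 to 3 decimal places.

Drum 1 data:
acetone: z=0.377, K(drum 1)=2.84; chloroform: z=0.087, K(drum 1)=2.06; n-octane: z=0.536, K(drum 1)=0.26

y_chloroform (drum 2) = 0.145

Drum 1:
Material balance + equilibrium reduce to Σ zᵢ(Kᵢ−1)/(1+ψ₁(Kᵢ−1)) = 0.
g(0) = ΣzᵢKᵢ − 1 = 0.389 and g(1) = 1 − Σzᵢ/Kᵢ = -1.237, so a root lies in (0, 1).
Iterate (Newton) starting at ψ₁ = 0.5:
  ψ₁ = 0.500: g = -0.2080, g' = -1.128 → ψ₁ = 0.316
  ψ₁ = 0.316: g = -0.0095, g' = -1.065 → ψ₁ = 0.307
Converged at ψ₁ = 0.307.
Drum-1 compositions:
  acetone: x = 0.241, y = 0.684
  chloroform: x = 0.066, y = 0.135
  n-octane: x = 0.693, y = 0.180
Drum-2 feed = drum-1 vapor: z₂ = (0.6845, 0.1353, 0.1803).
Drum 2:
Newton–Raphson from ψ₂ = 0.66:
  ψ₂ = 0.660: g = 0.0495, g' = -0.834 → ψ₂ = 0.719
  ψ₂ = 0.719: g = -0.0045, g' = -0.994 → ψ₂ = 0.715
Converged at ψ₂ = 0.715.
  acetone: x = 0.437, y = 0.783
  chloroform: x = 0.111, y = 0.145
  n-octane: x = 0.451, y = 0.072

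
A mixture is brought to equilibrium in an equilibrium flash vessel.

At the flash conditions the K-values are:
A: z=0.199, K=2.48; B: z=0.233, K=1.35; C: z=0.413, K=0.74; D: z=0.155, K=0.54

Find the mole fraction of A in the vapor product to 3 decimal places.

y_A = 0.263

Let ψ = V/F and solve Σ zᵢ(Kᵢ−1)/(1+ψ(Kᵢ−1)) = 0.
Feasibility: ΣzᵢKᵢ = 1.197, Σzᵢ/Kᵢ = 1.098 — both > 1, two phases present.
Newton–Raphson from ψ = 0.36:
  ψ = 0.360: g = 0.0607, g' = -0.289 → ψ = 0.570
  ψ = 0.570: g = 0.0051, g' = -0.247 → ψ = 0.590
  ψ = 0.590: g = 0.0000, g' = -0.245 → ψ = 0.591
Converged at ψ = 0.591.
Compositions from xᵢ = zᵢ/(1+ψ(Kᵢ−1)), yᵢ = Kᵢxᵢ:
  A: x = 0.106, y = 0.263
  B: x = 0.193, y = 0.261
  C: x = 0.488, y = 0.361
  D: x = 0.213, y = 0.115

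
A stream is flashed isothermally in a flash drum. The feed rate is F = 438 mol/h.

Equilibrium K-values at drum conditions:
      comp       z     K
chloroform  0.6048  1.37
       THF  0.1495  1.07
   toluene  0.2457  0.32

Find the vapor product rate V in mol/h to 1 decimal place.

V = 134.5 mol/h

Material balance + equilibrium reduce to Σ zᵢ(Kᵢ−1)/(1+V/F(Kᵢ−1)) = 0.
Check two-phase: ΣzᵢKᵢ = 1.0672 > 1 and Σzᵢ/Kᵢ = 1.3490 > 1, so g(0) = 0.0672 > 0 and g(1) = -0.3490 < 0.
Newton iteration, V/F⁰ = 0.5:
  V/F = 0.5000: g = -0.05419, g' = -0.3205 → V/F = 0.3309
  V/F = 0.3309: g = -0.00599, g' = -0.2556 → V/F = 0.3075
  V/F = 0.3075: g = -0.00008, g' = -0.2491 → V/F = 0.3072
Converged at V/F = 0.3072.
Then V = V/F·F = 0.3072·438 = 134.5 mol/h and L = F − V = 303.5 mol/h.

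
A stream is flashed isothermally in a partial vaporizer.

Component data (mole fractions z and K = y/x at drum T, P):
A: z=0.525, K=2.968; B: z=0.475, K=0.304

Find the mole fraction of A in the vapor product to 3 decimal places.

y_A = 0.775

Let ψ = V/F and solve Σ zᵢ(Kᵢ−1)/(1+ψ(Kᵢ−1)) = 0.
Check two-phase: ΣzᵢKᵢ = 1.703 > 1 and Σzᵢ/Kᵢ = 1.739 > 1, so g(0) = 0.703 > 0 and g(1) = -0.739 < 0.
Binary case is linear: z₁(K₁−1)(1+ψ(K₂−1)) + z₂(K₂−1)(1+ψ(K₁−1)) = 0
⇒ ψ = [z₁(K₁−1)+z₂(K₂−1)] / [−(K₁−1)(K₂−1)] = 0.7026/1.3697 = 0.513
Compositions from xᵢ = zᵢ/(1+ψ(Kᵢ−1)), yᵢ = Kᵢxᵢ:
  A: x = 0.261, y = 0.775
  B: x = 0.739, y = 0.225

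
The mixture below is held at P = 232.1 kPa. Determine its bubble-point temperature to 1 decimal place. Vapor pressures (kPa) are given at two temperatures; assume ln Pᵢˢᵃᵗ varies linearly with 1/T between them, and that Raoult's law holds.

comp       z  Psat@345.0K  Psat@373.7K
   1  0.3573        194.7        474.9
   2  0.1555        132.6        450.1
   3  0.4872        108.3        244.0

Bubble-point temperature: ΣzᵢPᵢˢᵃᵗ(T) = P. Interpolate ln Pᵢˢᵃᵗ = aᵢ + bᵢ/T.
  T = 345.0 K: ΣzᵢPᵢˢᵃᵗ = 142.95 kPa
  T = 373.7 K: ΣzᵢPᵢˢᵃᵗ = 358.55 kPa
  T = 359.4 K: ΣzᵢPᵢˢᵃᵗ = 230.39 kPa
  T = 366.5 K: ΣzᵢPᵢˢᵃᵗ = 288.04 kPa
  T = 362.9 K: ΣzᵢPᵢˢᵃᵗ = 257.44 kPa
  T = 361.1 K: ΣzᵢPᵢˢᵃᵗ = 243.21 kPa
Interpolating between 359.4 K and 361.1 K gives T ≈ 359.6 K.

T = 359.6 K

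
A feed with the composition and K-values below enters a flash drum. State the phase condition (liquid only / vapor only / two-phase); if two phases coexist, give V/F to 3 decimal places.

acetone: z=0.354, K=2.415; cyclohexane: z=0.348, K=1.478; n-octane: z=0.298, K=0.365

two-phase, V/F = 0.756

ΣzᵢKᵢ = 1.478; Σzᵢ/Kᵢ = 1.198.
Both exceed 1, so a two-phase solution exists.
Let ψ = V/F and solve Σ zᵢ(Kᵢ−1)/(1+ψ(Kᵢ−1)) = 0.
Newton iteration, ψ⁰ = 0.33:
  ψ = 0.330: g = 0.2457, g' = -0.581 → ψ = 0.753
  ψ = 0.753: g = 0.0022, g' = -0.650 → ψ = 0.756
Converged at ψ = 0.756.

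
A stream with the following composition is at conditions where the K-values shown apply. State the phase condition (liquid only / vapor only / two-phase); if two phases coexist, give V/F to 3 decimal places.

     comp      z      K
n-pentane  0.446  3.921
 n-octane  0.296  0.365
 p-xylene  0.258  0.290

ΣzᵢKᵢ = 1.932; Σzᵢ/Kᵢ = 1.814.
Both exceed 1, so a two-phase solution exists.
Let ψ = V/F and solve Σ zᵢ(Kᵢ−1)/(1+ψ(Kᵢ−1)) = 0.
Newton iteration, ψ⁰ = 0.58:
  ψ = 0.580: g = -0.1254, g' = -1.199 → ψ = 0.475
Converged at ψ = 0.475.

two-phase, V/F = 0.475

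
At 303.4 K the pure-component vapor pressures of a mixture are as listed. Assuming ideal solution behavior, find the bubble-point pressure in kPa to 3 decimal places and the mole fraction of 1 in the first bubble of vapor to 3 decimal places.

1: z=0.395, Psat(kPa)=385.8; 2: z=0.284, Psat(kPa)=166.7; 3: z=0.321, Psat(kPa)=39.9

At the bubble point ψ → 0, so ΣzᵢKᵢ = 1 with Kᵢ = Pᵢˢᵃᵗ/P ⇒ P = ΣzᵢPᵢˢᵃᵗ.
P = 0.395·385.8 + 0.284·166.7 + 0.321·39.9 = 212.542 kPa
yᵢ = zᵢPᵢˢᵃᵗ/P ⇒ y_1 = 0.395·385.8/212.542 = 0.717

Pbub = 212.542 kPa, y_1 = 0.717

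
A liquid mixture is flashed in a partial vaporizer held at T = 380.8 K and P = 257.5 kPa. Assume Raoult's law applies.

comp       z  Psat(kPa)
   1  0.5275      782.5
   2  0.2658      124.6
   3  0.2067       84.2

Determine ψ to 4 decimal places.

Raoult's law: Kᵢ = Pᵢˢᵃᵗ/P = Pᵢˢᵃᵗ/257.5.
  K_1 = 782.5/257.5 = 3.038835, K_2 = 124.6/257.5 = 0.483883, K_3 = 84.2/257.5 = 0.326990
Material balance + equilibrium reduce to Σ zᵢ(Kᵢ−1)/(1+ψ(Kᵢ−1)) = 0.
Check two-phase: ΣzᵢKᵢ = 1.7992 > 1 and Σzᵢ/Kᵢ = 1.3550 > 1, so g(0) = 0.7992 > 0 and g(1) = -0.3550 < 0.
Iterate (Newton) starting at ψ = 0.67:
  ψ = 0.6700: g = -0.00849, g' = -0.8677 → ψ = 0.6602
Converged at ψ = 0.6602.

ψ = 0.6602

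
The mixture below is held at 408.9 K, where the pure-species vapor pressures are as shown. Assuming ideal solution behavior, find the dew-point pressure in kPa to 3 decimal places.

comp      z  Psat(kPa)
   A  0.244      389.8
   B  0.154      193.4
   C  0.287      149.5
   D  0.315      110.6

Pdew = 161.549 kPa

At the dew point ψ → 1, so Σzᵢ/Kᵢ = 1 with Kᵢ = Pᵢˢᵃᵗ/P ⇒ 1/P = Σzᵢ/Pᵢˢᵃᵗ.
1/P = 0.244/389.8 + 0.154/193.4 + 0.287/149.5 + 0.315/110.6 = 0.006190 ⇒ P = 161.549 kPa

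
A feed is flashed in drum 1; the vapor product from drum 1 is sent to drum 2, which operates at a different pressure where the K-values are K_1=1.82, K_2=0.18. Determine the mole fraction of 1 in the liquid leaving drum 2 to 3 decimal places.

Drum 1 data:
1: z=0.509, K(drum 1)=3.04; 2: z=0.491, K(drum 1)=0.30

Drum 1:
Binary case is linear: z₁(K₁−1)(1+ψ₁(K₂−1)) + z₂(K₂−1)(1+ψ₁(K₁−1)) = 0
⇒ ψ₁ = [z₁(K₁−1)+z₂(K₂−1)] / [−(K₁−1)(K₂−1)] = 0.6947/1.4280 = 0.486
Drum-1 compositions:
  1: x = 0.255, y = 0.777
  2: x = 0.745, y = 0.223
Drum-2 feed = drum-1 vapor: z₂ = (0.7766, 0.2234).
Drum 2:
Rachford–Rice: g(ψ₂) = Σ zᵢ(Kᵢ−1)/(1+ψ₂(Kᵢ−1)) = 0.
Check two-phase: ΣzᵢKᵢ = 1.454 > 1 and Σzᵢ/Kᵢ = 1.668 > 1, so g(0) = 0.454 > 0 and g(1) = -0.668 < 0.
Binary case is linear: z₁(K₁−1)(1+ψ₂(K₂−1)) + z₂(K₂−1)(1+ψ₂(K₁−1)) = 0
⇒ ψ₂ = [z₁(K₁−1)+z₂(K₂−1)] / [−(K₁−1)(K₂−1)] = 0.4537/0.6724 = 0.675
  1: x = 0.500, y = 0.910
  2: x = 0.500, y = 0.090

x_1 (drum 2) = 0.500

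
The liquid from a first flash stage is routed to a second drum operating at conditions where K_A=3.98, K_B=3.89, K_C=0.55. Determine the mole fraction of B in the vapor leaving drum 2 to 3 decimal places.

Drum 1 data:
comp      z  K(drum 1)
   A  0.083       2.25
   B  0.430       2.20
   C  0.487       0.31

Drum 1:
Let ψ₁ = V/F and solve Σ zᵢ(Kᵢ−1)/(1+ψ₁(Kᵢ−1)) = 0.
Check two-phase: ΣzᵢKᵢ = 1.284 > 1 and Σzᵢ/Kᵢ = 1.803 > 1, so g(0) = 0.284 > 0 and g(1) = -0.803 < 0.
Iterate (Newton) starting at ψ₁ = 0.55:
  ψ₁ = 0.550: g = -0.1692, g' = -0.872 → ψ₁ = 0.356
  ψ₁ = 0.356: g = -0.0121, g' = -0.774 → ψ₁ = 0.340
Converged at ψ₁ = 0.340.
Drum-1 compositions:
  A: x = 0.058, y = 0.131
  B: x = 0.305, y = 0.672
  C: x = 0.636, y = 0.197
Drum-2 feed = drum-1 liquid: z₂ = (0.0582, 0.3053, 0.6365).
Drum 2:
Rachford–Rice: g(ψ₂) = Σ zᵢ(Kᵢ−1)/(1+ψ₂(Kᵢ−1)) = 0.
Feasibility: ΣzᵢKᵢ = 1.769, Σzᵢ/Kᵢ = 1.250 — both > 1, two phases present.
Newton iteration, ψ₂⁰ = 0.48:
  ψ₂ = 0.480: g = 0.0757, g' = -0.745 → ψ₂ = 0.582
  ψ₂ = 0.582: g = 0.0046, g' = -0.660 → ψ₂ = 0.589
Converged at ψ₂ = 0.589.
  A: x = 0.021, y = 0.084
  B: x = 0.113, y = 0.440
  C: x = 0.866, y = 0.476

y_B (drum 2) = 0.440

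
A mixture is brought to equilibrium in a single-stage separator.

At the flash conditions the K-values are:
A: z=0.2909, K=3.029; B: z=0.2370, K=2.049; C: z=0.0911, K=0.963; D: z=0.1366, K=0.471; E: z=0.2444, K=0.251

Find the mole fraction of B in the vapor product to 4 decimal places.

y_B = 0.3032

Rachford–Rice: g(V/F) = Σ zᵢ(Kᵢ−1)/(1+V/F(Kᵢ−1)) = 0.
g(0) = ΣzᵢKᵢ − 1 = 0.5802 and g(1) = 1 − Σzᵢ/Kᵢ = -0.5700, so a root lies in (0, 1).
Newton–Raphson from V/F = 0.5:
  V/F = 0.5000: g = 0.06174, g' = -0.8285 → V/F = 0.5745
  V/F = 0.5745: g = -0.00091, g' = -0.8584 → V/F = 0.5734
Converged at V/F = 0.5734.
Compositions from xᵢ = zᵢ/(1+V/F(Kᵢ−1)), yᵢ = Kᵢxᵢ:
  A: x = 0.1345, y = 0.4073
  B: x = 0.1480, y = 0.3032
  C: x = 0.0931, y = 0.0896
  D: x = 0.1961, y = 0.0924
  E: x = 0.4284, y = 0.1075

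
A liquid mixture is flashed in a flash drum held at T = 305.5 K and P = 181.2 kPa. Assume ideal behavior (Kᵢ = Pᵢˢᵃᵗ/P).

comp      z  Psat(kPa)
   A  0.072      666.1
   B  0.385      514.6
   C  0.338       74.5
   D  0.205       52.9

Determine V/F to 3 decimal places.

Raoult's law: Kᵢ = Pᵢˢᵃᵗ/P = Pᵢˢᵃᵗ/181.2.
  K_A = 666.1/181.2 = 3.67605, K_B = 514.6/181.2 = 2.83996, K_C = 74.5/181.2 = 0.41115, K_D = 52.9/181.2 = 0.29194
Rachford–Rice: g(V/F) = Σ zᵢ(Kᵢ−1)/(1+V/F(Kᵢ−1)) = 0.
Feasibility: ΣzᵢKᵢ = 1.557, Σzᵢ/Kᵢ = 1.679 — both > 1, two phases present.
Newton iteration, V/F⁰ = 0.57:
  V/F = 0.570: g = -0.1209, g' = -0.946 → V/F = 0.442
  V/F = 0.442: g = -0.0016, g' = -0.937 → V/F = 0.441
Converged at V/F = 0.441.

V/F = 0.441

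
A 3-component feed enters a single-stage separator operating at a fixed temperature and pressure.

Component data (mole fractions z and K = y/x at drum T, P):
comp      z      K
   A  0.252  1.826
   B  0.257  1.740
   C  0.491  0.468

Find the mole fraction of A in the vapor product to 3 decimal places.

y_A = 0.362

Material balance + equilibrium reduce to Σ zᵢ(Kᵢ−1)/(1+β(Kᵢ−1)) = 0.
g(0) = ΣzᵢKᵢ − 1 = 0.137 and g(1) = 1 − Σzᵢ/Kᵢ = -0.335, so a root lies in (0, 1).
Newton–Raphson from β = 0.52:
  β = 0.520: g = -0.0782, g' = -0.423 → β = 0.335
  β = 0.335: g = -0.0025, g' = -0.402 → β = 0.329
Converged at β = 0.329.
Compositions from xᵢ = zᵢ/(1+β(Kᵢ−1)), yᵢ = Kᵢxᵢ:
  A: x = 0.198, y = 0.362
  B: x = 0.207, y = 0.360
  C: x = 0.595, y = 0.279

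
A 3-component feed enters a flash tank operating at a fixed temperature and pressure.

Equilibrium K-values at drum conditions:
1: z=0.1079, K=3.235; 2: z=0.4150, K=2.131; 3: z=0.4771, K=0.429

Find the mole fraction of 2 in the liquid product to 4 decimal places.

Let ψ = V/F and solve Σ zᵢ(Kᵢ−1)/(1+ψ(Kᵢ−1)) = 0.
g(0) = ΣzᵢKᵢ − 1 = 0.4381 and g(1) = 1 − Σzᵢ/Kᵢ = -0.3402, so a root lies in (0, 1).
Newton iteration, ψ⁰ = 0.5:
  ψ = 0.5000: g = 0.03243, g' = -0.6415 → ψ = 0.5505
  ψ = 0.5505: g = 0.00005, g' = -0.6408 → ψ = 0.5506
Converged at ψ = 0.5506.
Compositions from xᵢ = zᵢ/(1+ψ(Kᵢ−1)), yᵢ = Kᵢxᵢ:
  1: x = 0.0484, y = 0.1565
  2: x = 0.2557, y = 0.5450
  3: x = 0.6959, y = 0.2985

x_2 = 0.2557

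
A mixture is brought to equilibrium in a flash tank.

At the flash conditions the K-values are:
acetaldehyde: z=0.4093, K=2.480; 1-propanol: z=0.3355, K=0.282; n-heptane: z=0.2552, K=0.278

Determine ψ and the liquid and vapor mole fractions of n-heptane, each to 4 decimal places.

ψ = 0.1696, x_n-heptane = 0.2908, y_n-heptane = 0.0808

Newton–Raphson from ψ = 0.36:
  ψ = 0.3600: g = -0.17862, g' = -0.9390 → ψ = 0.1698
  ψ = 0.1698: g = -0.00021, g' = -0.9697 → ψ = 0.1696
Converged at ψ = 0.1696.
Compositions from xᵢ = zᵢ/(1+ψ(Kᵢ−1)), yᵢ = Kᵢxᵢ:
  acetaldehyde: x = 0.3272, y = 0.8114
  1-propanol: x = 0.3820, y = 0.1077
  n-heptane: x = 0.2908, y = 0.0808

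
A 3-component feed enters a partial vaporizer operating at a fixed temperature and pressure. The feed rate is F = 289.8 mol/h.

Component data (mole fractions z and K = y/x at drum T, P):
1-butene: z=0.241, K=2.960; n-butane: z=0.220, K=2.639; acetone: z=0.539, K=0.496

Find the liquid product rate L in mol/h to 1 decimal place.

L = 111.5 mol/h

Rachford–Rice: g(V/F) = Σ zᵢ(Kᵢ−1)/(1+V/F(Kᵢ−1)) = 0.
Check two-phase: ΣzᵢKᵢ = 1.561 > 1 and Σzᵢ/Kᵢ = 1.251 > 1, so g(0) = 0.561 > 0 and g(1) = -0.251 < 0.
Newton iteration, V/F⁰ = 0.5:
  V/F = 0.500: g = 0.0736, g' = -0.659 → V/F = 0.612
  V/F = 0.612: g = 0.0022, g' = -0.625 → V/F = 0.615
Converged at V/F = 0.615.
Then V = V/F·F = 0.6151·289.8 = 178.3 mol/h and L = F − V = 111.5 mol/h.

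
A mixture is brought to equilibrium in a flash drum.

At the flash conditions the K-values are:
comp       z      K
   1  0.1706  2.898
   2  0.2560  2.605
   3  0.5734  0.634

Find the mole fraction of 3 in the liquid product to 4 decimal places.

Rachford–Rice: g(ψ) = Σ zᵢ(Kᵢ−1)/(1+ψ(Kᵢ−1)) = 0.
Check two-phase: ΣzᵢKᵢ = 1.5248 > 1 and Σzᵢ/Kᵢ = 1.0616 > 1, so g(0) = 0.5248 > 0 and g(1) = -0.0616 < 0.
Newton–Raphson from ψ = 0.5:
  ψ = 0.5000: g = 0.13721, g' = -0.4798 → ψ = 0.7860
  ψ = 0.7860: g = 0.01702, g' = -0.3793 → ψ = 0.8308
  ψ = 0.8308: g = 0.00017, g' = -0.3723 → ψ = 0.8313
Converged at ψ = 0.8313.
Compositions from xᵢ = zᵢ/(1+ψ(Kᵢ−1)), yᵢ = Kᵢxᵢ:
  1: x = 0.0662, y = 0.1918
  2: x = 0.1097, y = 0.2857
  3: x = 0.8241, y = 0.5225

x_3 = 0.8241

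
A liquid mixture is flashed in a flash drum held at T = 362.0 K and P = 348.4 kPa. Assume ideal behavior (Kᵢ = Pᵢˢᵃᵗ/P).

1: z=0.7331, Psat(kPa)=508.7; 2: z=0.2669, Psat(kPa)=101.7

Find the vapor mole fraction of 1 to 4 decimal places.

Raoult's law: Kᵢ = Pᵢˢᵃᵗ/P = Pᵢˢᵃᵗ/348.4.
  K_1 = 508.7/348.4 = 1.460103, K_2 = 101.7/348.4 = 0.291906
Material balance + equilibrium reduce to Σ zᵢ(Kᵢ−1)/(1+β(Kᵢ−1)) = 0.
g(0) = ΣzᵢKᵢ − 1 = 0.1483 and g(1) = 1 − Σzᵢ/Kᵢ = -0.4164, so a root lies in (0, 1).
Newton iteration, β⁰ = 0.61:
  β = 0.6100: g = -0.06931, g' = -0.5093 → β = 0.4739
  β = 0.4739: g = -0.00752, g' = -0.4077 → β = 0.4555
  β = 0.4555: g = -0.00009, g' = -0.3976 → β = 0.4552
Converged at β = 0.4552.
Compositions from xᵢ = zᵢ/(1+β(Kᵢ−1)), yᵢ = Kᵢxᵢ:
  1: x = 0.6061, y = 0.8850
  2: x = 0.3939, y = 0.1150

y_1 = 0.8850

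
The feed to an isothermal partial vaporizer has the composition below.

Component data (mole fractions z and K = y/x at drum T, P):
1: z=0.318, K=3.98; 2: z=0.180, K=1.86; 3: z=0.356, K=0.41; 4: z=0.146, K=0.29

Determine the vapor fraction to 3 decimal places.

ψ = 0.532

Newton iteration, ψ⁰ = 0.55:
  ψ = 0.550: g = -0.0168, g' = -0.937 → ψ = 0.532
Converged at ψ = 0.532.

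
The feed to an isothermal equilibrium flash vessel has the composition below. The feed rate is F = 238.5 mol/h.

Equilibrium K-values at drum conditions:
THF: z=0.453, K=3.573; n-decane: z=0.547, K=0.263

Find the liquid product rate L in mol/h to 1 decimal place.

Material balance + equilibrium reduce to Σ zᵢ(Kᵢ−1)/(1+V/F(Kᵢ−1)) = 0.
Feasibility: ΣzᵢKᵢ = 1.762, Σzᵢ/Kᵢ = 2.207 — both > 1, two phases present.
Binary case is linear: z₁(K₁−1)(1+V/F(K₂−1)) + z₂(K₂−1)(1+V/F(K₁−1)) = 0
⇒ V/F = [z₁(K₁−1)+z₂(K₂−1)] / [−(K₁−1)(K₂−1)] = 0.7624/1.8963 = 0.402
Then V = V/F·F = 0.4021·238.5 = 95.9 mol/h and L = F − V = 142.6 mol/h.

L = 142.6 mol/h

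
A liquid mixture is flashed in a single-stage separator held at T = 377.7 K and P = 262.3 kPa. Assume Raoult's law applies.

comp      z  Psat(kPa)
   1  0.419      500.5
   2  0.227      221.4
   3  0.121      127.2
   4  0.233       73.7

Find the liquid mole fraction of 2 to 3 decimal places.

x_2 = 0.236

Raoult's law: Kᵢ = Pᵢˢᵃᵗ/P = Pᵢˢᵃᵗ/262.3.
  K_1 = 500.5/262.3 = 1.90812, K_2 = 221.4/262.3 = 0.84407, K_3 = 127.2/262.3 = 0.48494, K_4 = 73.7/262.3 = 0.28098
Rachford–Rice: g(ψ) = Σ zᵢ(Kᵢ−1)/(1+ψ(Kᵢ−1)) = 0.
Check two-phase: ΣzᵢKᵢ = 1.115 > 1 and Σzᵢ/Kᵢ = 1.567 > 1, so g(0) = 0.115 > 0 and g(1) = -0.567 < 0.
Newton iteration, ψ⁰ = 0.34:
  ψ = 0.340: g = -0.0439, g' = -0.466 → ψ = 0.246
  ψ = 0.246: g = -0.0006, g' = -0.457 → ψ = 0.245
Converged at ψ = 0.245.
Compositions from xᵢ = zᵢ/(1+ψ(Kᵢ−1)), yᵢ = Kᵢxᵢ:
  1: x = 0.343, y = 0.654
  2: x = 0.236, y = 0.199
  3: x = 0.138, y = 0.067
  4: x = 0.283, y = 0.079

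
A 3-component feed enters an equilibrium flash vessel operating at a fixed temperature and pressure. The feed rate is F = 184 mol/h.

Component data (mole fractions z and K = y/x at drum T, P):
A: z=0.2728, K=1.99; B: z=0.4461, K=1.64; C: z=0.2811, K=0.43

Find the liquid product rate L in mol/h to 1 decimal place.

Rachford–Rice: g(ψ) = Σ zᵢ(Kᵢ−1)/(1+ψ(Kᵢ−1)) = 0.
Feasibility: ΣzᵢKᵢ = 1.3953, Σzᵢ/Kᵢ = 1.0628 — both > 1, two phases present.
Iterate (Newton) starting at ψ = 0.42:
  ψ = 0.4200: g = 0.20512, g' = -0.4048 → ψ = 0.9268
  ψ = 0.9268: g = -0.01959, g' = -0.5551 → ψ = 0.8915
  ψ = 0.8915: g = -0.00051, g' = -0.5270 → ψ = 0.8905
Converged at ψ = 0.8905.
Then V = ψ·F = 0.8905·184 = 163.9 mol/h and L = F − V = 20.1 mol/h.

L = 20.1 mol/h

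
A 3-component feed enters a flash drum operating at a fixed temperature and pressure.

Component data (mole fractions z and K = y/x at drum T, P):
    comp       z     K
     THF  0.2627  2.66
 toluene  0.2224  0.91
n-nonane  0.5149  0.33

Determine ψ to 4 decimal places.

Rachford–Rice: g(ψ) = Σ zᵢ(Kᵢ−1)/(1+ψ(Kᵢ−1)) = 0.
Check two-phase: ΣzᵢKᵢ = 1.0711 > 1 and Σzᵢ/Kᵢ = 1.9035 > 1, so g(0) = 0.0711 > 0 and g(1) = -0.9035 < 0.
Iterate (Newton) starting at ψ = 0.37:
  ψ = 0.3700: g = -0.20924, g' = -0.6884 → ψ = 0.0660
  ψ = 0.0660: g = 0.01192, g' = -0.8428 → ψ = 0.0802
  ψ = 0.0802: g = 0.00014, g' = -0.8238 → ψ = 0.0803
Converged at ψ = 0.0803.

ψ = 0.0803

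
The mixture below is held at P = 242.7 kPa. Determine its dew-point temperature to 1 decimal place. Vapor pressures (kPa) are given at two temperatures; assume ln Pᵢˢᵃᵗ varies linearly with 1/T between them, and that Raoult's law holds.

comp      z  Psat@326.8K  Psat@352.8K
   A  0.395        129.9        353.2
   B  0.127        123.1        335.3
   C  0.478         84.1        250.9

Dew-point temperature: Σzᵢ·P/Pᵢˢᵃᵗ(T) = 1. Interpolate ln Pᵢˢᵃᵗ = aᵢ + bᵢ/T.
  T = 326.8 K: ΣzᵢP/Pᵢˢᵃᵗ = 2.3678
  T = 352.8 K: ΣzᵢP/Pᵢˢᵃᵗ = 0.8257
  T = 339.8 K: ΣzᵢP/Pᵢˢᵃᵗ = 1.3700
  T = 346.3 K: ΣzᵢP/Pᵢˢᵃᵗ = 1.0585
  T = 349.6 K: ΣzᵢP/Pᵢˢᵃᵗ = 0.9320
  T = 348.0 K: ΣzᵢP/Pᵢˢᵃᵗ = 0.9910
Interpolating between 346.3 K and 348.0 K gives T ≈ 347.8 K.

T = 347.8 K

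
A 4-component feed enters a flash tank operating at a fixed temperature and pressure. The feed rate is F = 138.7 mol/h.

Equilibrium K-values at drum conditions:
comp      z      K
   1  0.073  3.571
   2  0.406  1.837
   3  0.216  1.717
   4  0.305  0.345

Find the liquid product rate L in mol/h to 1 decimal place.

L = 38.4 mol/h

Let ψ = V/F and solve Σ zᵢ(Kᵢ−1)/(1+ψ(Kᵢ−1)) = 0.
Check two-phase: ΣzᵢKᵢ = 1.483 > 1 and Σzᵢ/Kᵢ = 1.251 > 1, so g(0) = 0.483 > 0 and g(1) = -0.251 < 0.
Newton–Raphson from ψ = 0.5:
  ψ = 0.500: g = 0.1386, g' = -0.583 → ψ = 0.738
  ψ = 0.738: g = -0.0104, g' = -0.704 → ψ = 0.723
Converged at ψ = 0.723.
Then V = ψ·F = 0.7228·138.7 = 100.3 mol/h and L = F − V = 38.4 mol/h.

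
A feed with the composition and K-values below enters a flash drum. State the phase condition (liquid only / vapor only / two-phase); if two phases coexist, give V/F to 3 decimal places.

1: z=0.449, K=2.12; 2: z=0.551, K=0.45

ΣzᵢKᵢ = 1.200; Σzᵢ/Kᵢ = 1.436.
Both exceed 1, so a two-phase solution exists.
Let ψ = V/F and solve Σ zᵢ(Kᵢ−1)/(1+ψ(Kᵢ−1)) = 0.
Binary case is linear: z₁(K₁−1)(1+ψ(K₂−1)) + z₂(K₂−1)(1+ψ(K₁−1)) = 0
⇒ ψ = [z₁(K₁−1)+z₂(K₂−1)] / [−(K₁−1)(K₂−1)] = 0.1998/0.6160 = 0.324

two-phase, V/F = 0.324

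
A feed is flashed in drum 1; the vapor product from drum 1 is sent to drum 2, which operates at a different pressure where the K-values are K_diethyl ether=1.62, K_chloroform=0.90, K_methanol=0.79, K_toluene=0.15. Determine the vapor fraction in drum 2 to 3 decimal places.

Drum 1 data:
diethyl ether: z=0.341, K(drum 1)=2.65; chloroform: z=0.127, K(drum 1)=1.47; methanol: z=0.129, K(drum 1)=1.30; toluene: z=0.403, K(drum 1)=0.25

V/F (drum 2) = 0.495

Drum 1:
Newton–Raphson from ψ₁ = 0.63:
  ψ₁ = 0.630: g = -0.2185, g' = -1.063 → ψ₁ = 0.424
  ψ₁ = 0.424: g = -0.0284, g' = -0.838 → ψ₁ = 0.391
  ψ₁ = 0.391: g = -0.0002, g' = -0.826 → ψ₁ = 0.390
Converged at ψ₁ = 0.390.
Drum-1 compositions:
  diethyl ether: x = 0.207, y = 0.550
  chloroform: x = 0.107, y = 0.158
  methanol: x = 0.115, y = 0.150
  toluene: x = 0.570, y = 0.142
Drum-2 feed = drum-1 vapor: z₂ = (0.5497, 0.1578, 0.1501, 0.1424).
Drum 2:
Material balance + equilibrium reduce to Σ zᵢ(Kᵢ−1)/(1+ψ₂(Kᵢ−1)) = 0.
Check two-phase: ΣzᵢKᵢ = 1.172 > 1 and Σzᵢ/Kᵢ = 1.654 > 1, so g(0) = 0.172 > 0 and g(1) = -0.654 < 0.
Iterate (Newton) starting at ψ₂ = 0.39:
  ψ₂ = 0.390: g = 0.0426, g' = -0.377 → ψ₂ = 0.503
  ψ₂ = 0.503: g = -0.0036, g' = -0.447 → ψ₂ = 0.495
Converged at ψ₂ = 0.495.
  diethyl ether: x = 0.421, y = 0.681
  chloroform: x = 0.166, y = 0.149
  methanol: x = 0.168, y = 0.132
  toluene: x = 0.246, y = 0.037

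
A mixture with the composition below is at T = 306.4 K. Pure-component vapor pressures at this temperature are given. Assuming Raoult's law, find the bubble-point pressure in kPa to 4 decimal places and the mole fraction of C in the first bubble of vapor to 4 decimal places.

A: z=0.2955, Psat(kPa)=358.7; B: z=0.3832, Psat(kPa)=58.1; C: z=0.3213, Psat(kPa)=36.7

Pbub = 140.0515 kPa, y_C = 0.0842

At the bubble point ψ → 0, so ΣzᵢKᵢ = 1 with Kᵢ = Pᵢˢᵃᵗ/P ⇒ P = ΣzᵢPᵢˢᵃᵗ.
P = 0.2955·358.7 + 0.3832·58.1 + 0.3213·36.7 = 140.0515 kPa
yᵢ = zᵢPᵢˢᵃᵗ/P ⇒ y_C = 0.3213·36.7/140.0515 = 0.0842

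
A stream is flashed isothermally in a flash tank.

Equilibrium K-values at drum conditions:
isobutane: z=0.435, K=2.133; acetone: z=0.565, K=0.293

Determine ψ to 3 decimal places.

Material balance + equilibrium reduce to Σ zᵢ(Kᵢ−1)/(1+ψ(Kᵢ−1)) = 0.
g(0) = ΣzᵢKᵢ − 1 = 0.093 and g(1) = 1 − Σzᵢ/Kᵢ = -1.132, so a root lies in (0, 1).
Binary case is linear: z₁(K₁−1)(1+ψ(K₂−1)) + z₂(K₂−1)(1+ψ(K₁−1)) = 0
⇒ ψ = [z₁(K₁−1)+z₂(K₂−1)] / [−(K₁−1)(K₂−1)] = 0.0934/0.8010 = 0.117

ψ = 0.117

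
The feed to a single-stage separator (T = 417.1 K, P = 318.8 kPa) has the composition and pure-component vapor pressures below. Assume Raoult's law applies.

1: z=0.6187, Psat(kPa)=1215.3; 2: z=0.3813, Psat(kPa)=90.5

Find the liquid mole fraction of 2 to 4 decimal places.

x_2 = 0.7970

Raoult's law: Kᵢ = Pᵢˢᵃᵗ/P = Pᵢˢᵃᵗ/318.8.
  K_1 = 1215.3/318.8 = 3.812108, K_2 = 90.5/318.8 = 0.283877
Binary case is linear: z₁(K₁−1)(1+ψ(K₂−1)) + z₂(K₂−1)(1+ψ(K₁−1)) = 0
⇒ ψ = [z₁(K₁−1)+z₂(K₂−1)] / [−(K₁−1)(K₂−1)] = 1.46679/2.01382 = 0.7284
Compositions from xᵢ = zᵢ/(1+ψ(Kᵢ−1)), yᵢ = Kᵢxᵢ:
  1: x = 0.2030, y = 0.7737
  2: x = 0.7970, y = 0.2263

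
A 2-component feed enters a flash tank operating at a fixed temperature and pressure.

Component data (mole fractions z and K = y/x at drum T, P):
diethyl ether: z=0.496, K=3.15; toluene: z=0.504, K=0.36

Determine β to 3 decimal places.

Rachford–Rice: g(β) = Σ zᵢ(Kᵢ−1)/(1+β(Kᵢ−1)) = 0.
Feasibility: ΣzᵢKᵢ = 1.744, Σzᵢ/Kᵢ = 1.557 — both > 1, two phases present.
Newton iteration, β⁰ = 0.5:
  β = 0.500: g = 0.0396, g' = -0.979 → β = 0.540
  β = 0.540: g = 0.0002, g' = -0.973 → β = 0.541
Converged at β = 0.541.

β = 0.541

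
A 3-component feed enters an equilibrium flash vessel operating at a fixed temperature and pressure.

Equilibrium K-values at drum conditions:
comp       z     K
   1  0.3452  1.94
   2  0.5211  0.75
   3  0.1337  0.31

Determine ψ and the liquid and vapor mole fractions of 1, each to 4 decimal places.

ψ = 0.2875, x_1 = 0.2718, y_1 = 0.5272

Rachford–Rice: g(ψ) = Σ zᵢ(Kᵢ−1)/(1+ψ(Kᵢ−1)) = 0.
Feasibility: ΣzᵢKᵢ = 1.1020, Σzᵢ/Kᵢ = 1.3040 — both > 1, two phases present.
Newton iteration, ψ⁰ = 0.5:
  ψ = 0.5000: g = -0.06899, g' = -0.3321 → ψ = 0.2922
  ψ = 0.2922: g = -0.00154, g' = -0.3255 → ψ = 0.2875
Converged at ψ = 0.2875.
Compositions from xᵢ = zᵢ/(1+ψ(Kᵢ−1)), yᵢ = Kᵢxᵢ:
  1: x = 0.2718, y = 0.5272
  2: x = 0.5615, y = 0.4211
  3: x = 0.1668, y = 0.0517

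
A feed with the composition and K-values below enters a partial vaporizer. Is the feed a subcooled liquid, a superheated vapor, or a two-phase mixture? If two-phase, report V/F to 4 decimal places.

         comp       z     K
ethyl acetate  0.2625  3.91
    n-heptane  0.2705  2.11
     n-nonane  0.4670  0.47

ΣzᵢKᵢ = 1.8166; Σzᵢ/Kᵢ = 1.1890.
Both exceed 1, so a two-phase solution exists.
Newton iteration, ψ⁰ = 0.5:
  ψ = 0.5000: g = 0.16749, g' = -0.7495 → ψ = 0.7235
  ψ = 0.7235: g = 0.01107, g' = -0.6781 → ψ = 0.7398
Converged at ψ = 0.7398.

two-phase, V/F = 0.7398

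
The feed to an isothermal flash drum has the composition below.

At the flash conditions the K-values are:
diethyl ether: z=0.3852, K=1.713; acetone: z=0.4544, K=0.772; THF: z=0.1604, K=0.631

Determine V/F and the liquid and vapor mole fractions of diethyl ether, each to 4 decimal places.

Material balance + equilibrium reduce to Σ zᵢ(Kᵢ−1)/(1+V/F(Kᵢ−1)) = 0.
Check two-phase: ΣzᵢKᵢ = 1.1119 > 1 and Σzᵢ/Kᵢ = 1.0677 > 1, so g(0) = 0.1119 > 0 and g(1) = -0.0677 < 0.
Newton iteration, V/F⁰ = 0.52:
  V/F = 0.5200: g = 0.00958, g' = -0.1681 → V/F = 0.5770
  V/F = 0.5770: g = 0.00009, g' = -0.1649 → V/F = 0.5776
Converged at V/F = 0.5776.
Compositions from xᵢ = zᵢ/(1+V/F(Kᵢ−1)), yᵢ = Kᵢxᵢ:
  diethyl ether: x = 0.2728, y = 0.4674
  acetone: x = 0.5233, y = 0.4040
  THF: x = 0.2038, y = 0.1286

V/F = 0.5776, x_diethyl ether = 0.2728, y_diethyl ether = 0.4674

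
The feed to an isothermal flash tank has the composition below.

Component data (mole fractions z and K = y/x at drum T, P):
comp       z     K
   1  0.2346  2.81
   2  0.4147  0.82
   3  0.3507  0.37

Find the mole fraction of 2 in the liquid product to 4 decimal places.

Material balance + equilibrium reduce to Σ zᵢ(Kᵢ−1)/(1+ψ(Kᵢ−1)) = 0.
Feasibility: ΣzᵢKᵢ = 1.1290, Σzᵢ/Kᵢ = 1.5371 — both > 1, two phases present.
Iterate (Newton) starting at ψ = 0.5:
  ψ = 0.5000: g = -0.18167, g' = -0.5247 → ψ = 0.1537
  ψ = 0.1537: g = 0.01079, g' = -0.6552 → ψ = 0.1702
  ψ = 0.1702: g = 0.00014, g' = -0.6381 → ψ = 0.1704
Converged at ψ = 0.1704.
Compositions from xᵢ = zᵢ/(1+ψ(Kᵢ−1)), yᵢ = Kᵢxᵢ:
  1: x = 0.1793, y = 0.5038
  2: x = 0.4278, y = 0.3508
  3: x = 0.3929, y = 0.1454

x_2 = 0.4278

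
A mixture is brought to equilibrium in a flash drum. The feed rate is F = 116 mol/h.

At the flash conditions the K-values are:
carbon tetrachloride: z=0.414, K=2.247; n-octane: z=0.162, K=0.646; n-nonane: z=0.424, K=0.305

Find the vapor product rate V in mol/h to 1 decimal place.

Material balance + equilibrium reduce to Σ zᵢ(Kᵢ−1)/(1+V/F(Kᵢ−1)) = 0.
g(0) = ΣzᵢKᵢ − 1 = 0.164 and g(1) = 1 − Σzᵢ/Kᵢ = -0.825, so a root lies in (0, 1).
Newton–Raphson from V/F = 0.5:
  V/F = 0.500: g = -0.2033, g' = -0.755 → V/F = 0.231
  V/F = 0.231: g = -0.0126, g' = -0.703 → V/F = 0.213
Converged at V/F = 0.213.
Then V = V/F·F = 0.2130·116 = 24.7 mol/h and L = F − V = 91.3 mol/h.

V = 24.7 mol/h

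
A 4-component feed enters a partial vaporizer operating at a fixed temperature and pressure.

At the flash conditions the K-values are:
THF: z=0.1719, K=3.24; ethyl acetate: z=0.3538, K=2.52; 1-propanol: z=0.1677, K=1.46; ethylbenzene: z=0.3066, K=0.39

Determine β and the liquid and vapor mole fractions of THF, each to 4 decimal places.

Rachford–Rice: g(β) = Σ zᵢ(Kᵢ−1)/(1+β(Kᵢ−1)) = 0.
g(0) = ΣzᵢKᵢ − 1 = 0.8129 and g(1) = 1 − Σzᵢ/Kᵢ = -0.0945, so a root lies in (0, 1).
Newton–Raphson from β = 0.38:
  β = 0.3800: g = 0.37109, g' = -0.7992 → β = 0.8443
  β = 0.8443: g = 0.03859, g' = -0.7635 → β = 0.8949
  β = 0.8949: g = -0.00119, g' = -0.8133 → β = 0.8934
Converged at β = 0.8934.
Compositions from xᵢ = zᵢ/(1+β(Kᵢ−1)), yᵢ = Kᵢxᵢ:
  THF: x = 0.0573, y = 0.1856
  ethyl acetate: x = 0.1500, y = 0.3781
  1-propanol: x = 0.1189, y = 0.1735
  ethylbenzene: x = 0.6738, y = 0.2628

β = 0.8934, x_THF = 0.0573, y_THF = 0.1856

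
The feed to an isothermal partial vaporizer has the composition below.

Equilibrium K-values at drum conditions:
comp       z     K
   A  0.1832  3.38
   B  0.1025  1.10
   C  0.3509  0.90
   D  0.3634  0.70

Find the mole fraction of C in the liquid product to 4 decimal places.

x_C = 0.3768

Let ψ = V/F and solve Σ zᵢ(Kᵢ−1)/(1+ψ(Kᵢ−1)) = 0.
Feasibility: ΣzᵢKᵢ = 1.3022, Σzᵢ/Kᵢ = 1.0564 — both > 1, two phases present.
Newton–Raphson from ψ = 0.33:
  ψ = 0.3300: g = 0.09685, g' = -0.3705 → ψ = 0.5914
  ψ = 0.5914: g = 0.02096, g' = -0.2323 → ψ = 0.6816
  ψ = 0.6816: g = 0.00117, g' = -0.2075 → ψ = 0.6873
Converged at ψ = 0.6873.
Compositions from xᵢ = zᵢ/(1+ψ(Kᵢ−1)), yᵢ = Kᵢxᵢ:
  A: x = 0.0695, y = 0.2349
  B: x = 0.0959, y = 0.1055
  C: x = 0.3768, y = 0.3391
  D: x = 0.4578, y = 0.3205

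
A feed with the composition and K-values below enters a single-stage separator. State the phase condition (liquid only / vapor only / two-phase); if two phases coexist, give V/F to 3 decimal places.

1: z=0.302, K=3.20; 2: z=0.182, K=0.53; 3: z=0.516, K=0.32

ΣzᵢKᵢ = 1.228; Σzᵢ/Kᵢ = 2.050.
Both exceed 1, so a two-phase solution exists.
Rachford–Rice: g(ψ) = Σ zᵢ(Kᵢ−1)/(1+ψ(Kᵢ−1)) = 0.
Newton iteration, ψ⁰ = 0.5:
  ψ = 0.500: g = -0.3271, g' = -0.948 → ψ = 0.155
  ψ = 0.155: g = 0.0110, g' = -1.158 → ψ = 0.164
  ψ = 0.164: g = 0.0001, g' = -1.138 → ψ = 0.165
Converged at ψ = 0.165.

two-phase, V/F = 0.165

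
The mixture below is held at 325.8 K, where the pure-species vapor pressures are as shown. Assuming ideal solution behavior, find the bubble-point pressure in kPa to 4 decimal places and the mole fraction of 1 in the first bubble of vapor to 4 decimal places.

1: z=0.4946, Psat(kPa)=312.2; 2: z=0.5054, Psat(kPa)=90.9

At the bubble point ψ → 0, so ΣzᵢKᵢ = 1 with Kᵢ = Pᵢˢᵃᵗ/P ⇒ P = ΣzᵢPᵢˢᵃᵗ.
P = 0.4946·312.2 + 0.5054·90.9 = 200.3550 kPa
yᵢ = zᵢPᵢˢᵃᵗ/P ⇒ y_1 = 0.4946·312.2/200.3550 = 0.7707

Pbub = 200.3550 kPa, y_1 = 0.7707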